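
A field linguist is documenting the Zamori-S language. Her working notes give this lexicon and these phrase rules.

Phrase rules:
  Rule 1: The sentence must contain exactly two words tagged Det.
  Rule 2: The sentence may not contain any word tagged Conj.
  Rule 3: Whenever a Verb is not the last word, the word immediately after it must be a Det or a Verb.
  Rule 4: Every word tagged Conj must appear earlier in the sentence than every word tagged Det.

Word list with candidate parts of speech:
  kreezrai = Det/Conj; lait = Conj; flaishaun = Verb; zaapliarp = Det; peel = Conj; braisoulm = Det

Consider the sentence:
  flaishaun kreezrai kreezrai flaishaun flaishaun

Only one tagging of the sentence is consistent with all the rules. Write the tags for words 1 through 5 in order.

Candidates per position — 1:flaishaun {Verb}; 2:kreezrai {Det,Conj}; 3:kreezrai {Det,Conj}; 4:flaishaun {Verb}; 5:flaishaun {Verb}.
If word 2 were Conj, no tagging could satisfy rule 1; so word 2 is Det.
If word 3 were Conj, no tagging could satisfy rule 1; so word 3 is Det.
So the tagging must be: Verb Det Det Verb Verb.
Rule-by-rule: rule 1 satisfied; rule 2 satisfied; rule 3 satisfied; rule 4 satisfied.

Verb Det Det Verb Verb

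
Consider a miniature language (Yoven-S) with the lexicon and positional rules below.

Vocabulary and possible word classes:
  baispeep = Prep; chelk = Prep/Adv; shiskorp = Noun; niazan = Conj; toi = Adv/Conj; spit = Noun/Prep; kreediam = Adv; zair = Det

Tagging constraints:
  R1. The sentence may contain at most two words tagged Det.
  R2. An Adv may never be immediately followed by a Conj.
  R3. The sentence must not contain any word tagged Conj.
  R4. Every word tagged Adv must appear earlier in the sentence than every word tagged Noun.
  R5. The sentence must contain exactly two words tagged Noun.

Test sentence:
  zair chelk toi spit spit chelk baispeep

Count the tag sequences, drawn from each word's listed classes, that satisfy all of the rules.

2

Candidates per position — 1:zair {Det}; 2:chelk {Prep,Adv}; 3:toi {Adv,Conj}; 4:spit {Noun,Prep}; 5:spit {Noun,Prep}; 6:chelk {Prep,Adv}; 7:baispeep {Prep}.
There are 32 candidate sequences in total.
The sequences that satisfy every rule: Det Prep Adv Noun Noun Prep Prep; Det Adv Adv Noun Noun Prep Prep.
Count = 2.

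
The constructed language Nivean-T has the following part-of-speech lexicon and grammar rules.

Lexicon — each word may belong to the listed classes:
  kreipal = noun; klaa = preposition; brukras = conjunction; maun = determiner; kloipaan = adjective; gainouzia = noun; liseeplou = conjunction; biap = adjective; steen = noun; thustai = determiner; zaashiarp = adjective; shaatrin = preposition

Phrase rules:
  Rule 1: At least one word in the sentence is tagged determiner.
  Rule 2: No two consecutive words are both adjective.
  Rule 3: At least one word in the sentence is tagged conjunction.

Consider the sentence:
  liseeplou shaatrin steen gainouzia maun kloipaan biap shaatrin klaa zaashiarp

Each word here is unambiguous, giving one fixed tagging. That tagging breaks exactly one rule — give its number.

2

Fixed tagging: conjunction preposition noun noun determiner adjective adjective preposition preposition adjective.
Rule check: R1 ok, R2 fails, R3 ok.
Only rule 2 fails.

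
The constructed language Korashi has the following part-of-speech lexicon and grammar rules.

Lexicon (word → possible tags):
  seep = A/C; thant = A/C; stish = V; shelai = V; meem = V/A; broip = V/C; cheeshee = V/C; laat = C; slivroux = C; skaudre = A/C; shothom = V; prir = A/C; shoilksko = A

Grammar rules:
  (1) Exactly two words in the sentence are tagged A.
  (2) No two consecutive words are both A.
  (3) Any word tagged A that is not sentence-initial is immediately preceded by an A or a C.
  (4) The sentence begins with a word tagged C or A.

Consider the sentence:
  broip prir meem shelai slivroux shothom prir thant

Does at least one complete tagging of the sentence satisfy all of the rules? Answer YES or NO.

Candidates per position — 1:broip {V,C}; 2:prir {A,C}; 3:meem {V,A}; 4:shelai {V}; 5:slivroux {C}; 6:shothom {V}; 7:prir {A,C}; 8:thant {A,C}.
One satisfying assignment: C C A V C V C A.
Verifying each rule — rule 1 holds; rule 2 holds; rule 3 holds; rule 4 holds.

YES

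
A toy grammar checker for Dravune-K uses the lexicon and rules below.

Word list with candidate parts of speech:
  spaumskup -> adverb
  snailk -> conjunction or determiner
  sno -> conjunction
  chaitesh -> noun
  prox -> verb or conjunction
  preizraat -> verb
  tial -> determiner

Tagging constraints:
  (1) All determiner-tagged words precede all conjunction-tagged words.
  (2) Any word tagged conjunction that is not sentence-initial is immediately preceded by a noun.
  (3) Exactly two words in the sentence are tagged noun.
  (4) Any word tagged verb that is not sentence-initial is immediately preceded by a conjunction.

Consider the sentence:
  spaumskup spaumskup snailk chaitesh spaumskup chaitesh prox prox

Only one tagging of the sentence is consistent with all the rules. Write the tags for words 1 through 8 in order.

Candidates per position — 1:spaumskup {adverb}; 2:spaumskup {adverb}; 3:snailk {conjunction,determiner}; 4:chaitesh {noun}; 5:spaumskup {adverb}; 6:chaitesh {noun}; 7:prox {verb,conjunction}; 8:prox {verb,conjunction}.
Word 3 cannot be conjunction — rule 2 would then fail for every completion. It is determiner.
Word 7 cannot be verb — rule 4 would then fail for every completion. It is conjunction.
Word 8 cannot be conjunction — rule 2 would then fail for every completion. It is verb.
The only consistent sequence is: adverb adverb determiner noun adverb noun conjunction verb.
Checking: rule 1 satisfied; rule 2 satisfied; rule 3 satisfied; rule 4 satisfied.

adverb adverb determiner noun adverb noun conjunction verb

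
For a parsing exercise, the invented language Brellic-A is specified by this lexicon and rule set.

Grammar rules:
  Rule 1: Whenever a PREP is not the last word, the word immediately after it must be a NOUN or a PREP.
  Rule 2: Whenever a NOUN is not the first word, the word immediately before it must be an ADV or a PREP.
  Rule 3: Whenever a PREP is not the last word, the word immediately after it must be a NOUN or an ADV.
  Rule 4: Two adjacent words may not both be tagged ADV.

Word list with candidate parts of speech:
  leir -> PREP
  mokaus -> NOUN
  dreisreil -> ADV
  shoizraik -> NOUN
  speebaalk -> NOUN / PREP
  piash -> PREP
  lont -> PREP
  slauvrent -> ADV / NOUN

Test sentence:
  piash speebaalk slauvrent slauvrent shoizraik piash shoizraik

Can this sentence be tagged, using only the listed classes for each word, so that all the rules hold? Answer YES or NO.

NO

Candidates per position — 1:piash {PREP}; 2:speebaalk {NOUN,PREP}; 3:slauvrent {ADV,NOUN}; 4:slauvrent {ADV,NOUN}; 5:shoizraik {NOUN}; 6:piash {PREP}; 7:shoizraik {NOUN}.
Every candidate sequence violates at least one rule; no consistent tagging exists.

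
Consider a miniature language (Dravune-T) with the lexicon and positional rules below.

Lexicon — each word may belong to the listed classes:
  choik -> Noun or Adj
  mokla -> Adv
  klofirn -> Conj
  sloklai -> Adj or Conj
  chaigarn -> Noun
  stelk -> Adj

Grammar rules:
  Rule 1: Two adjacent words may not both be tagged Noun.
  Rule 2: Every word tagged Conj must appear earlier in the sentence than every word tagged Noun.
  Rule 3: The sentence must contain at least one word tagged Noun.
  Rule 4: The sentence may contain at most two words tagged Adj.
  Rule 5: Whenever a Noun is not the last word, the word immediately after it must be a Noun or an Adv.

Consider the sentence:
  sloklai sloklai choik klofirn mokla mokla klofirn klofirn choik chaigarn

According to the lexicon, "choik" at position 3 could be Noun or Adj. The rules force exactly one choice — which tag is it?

Adj

Candidates per position — 1:sloklai {Adj,Conj}; 2:sloklai {Adj,Conj}; 3:choik {Noun,Adj}; 4:klofirn {Conj}; 5:mokla {Adv}; 6:mokla {Adv}; 7:klofirn {Conj}; 8:klofirn {Conj}; 9:choik {Noun,Adj}; 10:chaigarn {Noun}.
If word 3 were Noun, no tagging could satisfy rule 2; so word 3 is Adj.
If word 9 were Noun, no tagging could satisfy rule 1; so word 9 is Adj.
If word 1 were Adj, no tagging could satisfy rule 4; so word 1 is Conj.
If word 2 were Adj, no tagging could satisfy rule 4; so word 2 is Conj.
The only consistent sequence is: Conj Conj Adj Conj Adv Adv Conj Conj Adj Noun.
Checking: rule 1 ok; rule 2 ok; rule 3 ok; rule 4 ok; rule 5 ok.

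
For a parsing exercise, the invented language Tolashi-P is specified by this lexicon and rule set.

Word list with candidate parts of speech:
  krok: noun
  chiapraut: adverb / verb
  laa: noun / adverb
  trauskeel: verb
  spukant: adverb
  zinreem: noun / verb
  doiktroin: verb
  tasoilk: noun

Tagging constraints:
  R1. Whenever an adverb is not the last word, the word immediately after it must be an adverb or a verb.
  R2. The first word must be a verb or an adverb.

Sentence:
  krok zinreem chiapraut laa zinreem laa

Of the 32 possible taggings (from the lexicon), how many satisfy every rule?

Candidates per position — 1:krok {noun}; 2:zinreem {noun,verb}; 3:chiapraut {adverb,verb}; 4:laa {noun,adverb}; 5:zinreem {noun,verb}; 6:laa {noun,adverb}.
There are 32 candidate sequences in total.
Rule 2 cannot be satisfied by any choice of tags from the lexicon.
So there is no consistent tagging.
Count = 0.

0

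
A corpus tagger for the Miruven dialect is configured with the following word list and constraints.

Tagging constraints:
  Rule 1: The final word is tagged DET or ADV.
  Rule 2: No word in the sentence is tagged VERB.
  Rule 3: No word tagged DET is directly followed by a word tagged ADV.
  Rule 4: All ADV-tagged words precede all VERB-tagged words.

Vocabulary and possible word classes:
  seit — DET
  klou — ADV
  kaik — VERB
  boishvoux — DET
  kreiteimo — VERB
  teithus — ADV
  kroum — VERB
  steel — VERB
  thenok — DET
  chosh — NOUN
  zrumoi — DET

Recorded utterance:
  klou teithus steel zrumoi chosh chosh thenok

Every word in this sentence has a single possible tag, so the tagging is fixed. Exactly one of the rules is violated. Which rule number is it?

Fixed tagging: ADV ADV VERB DET NOUN NOUN DET.
Checking each rule: R1 ✓, R2 ✗, R3 ✓, R4 ✓.
Only rule 2 fails.

2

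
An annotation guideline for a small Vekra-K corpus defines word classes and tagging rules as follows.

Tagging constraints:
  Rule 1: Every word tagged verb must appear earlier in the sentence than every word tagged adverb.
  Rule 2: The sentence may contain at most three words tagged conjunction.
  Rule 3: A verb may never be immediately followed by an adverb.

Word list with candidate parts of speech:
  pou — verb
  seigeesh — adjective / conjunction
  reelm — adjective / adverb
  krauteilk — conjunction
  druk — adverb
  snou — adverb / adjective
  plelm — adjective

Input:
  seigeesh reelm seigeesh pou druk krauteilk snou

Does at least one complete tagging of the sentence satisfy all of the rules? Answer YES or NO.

NO

Candidates per position — 1:seigeesh {adjective,conjunction}; 2:reelm {adjective,adverb}; 3:seigeesh {adjective,conjunction}; 4:pou {verb}; 5:druk {adverb}; 6:krauteilk {conjunction}; 7:snou {adverb,adjective}.
Rule 3 cannot be satisfied by any choice of tags from the lexicon.
So there is no consistent tagging.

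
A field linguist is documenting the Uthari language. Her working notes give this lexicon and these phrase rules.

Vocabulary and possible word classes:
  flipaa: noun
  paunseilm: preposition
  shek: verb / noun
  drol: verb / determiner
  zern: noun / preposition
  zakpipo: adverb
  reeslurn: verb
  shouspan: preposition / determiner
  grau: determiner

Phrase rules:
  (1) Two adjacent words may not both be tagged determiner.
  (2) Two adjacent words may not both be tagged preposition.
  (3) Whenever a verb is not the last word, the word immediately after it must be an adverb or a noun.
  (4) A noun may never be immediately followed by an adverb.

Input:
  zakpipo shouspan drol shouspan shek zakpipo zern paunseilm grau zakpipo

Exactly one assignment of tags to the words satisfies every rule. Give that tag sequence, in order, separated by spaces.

adverb preposition determiner preposition verb adverb noun preposition determiner adverb

Candidates per position — 1:zakpipo {adverb}; 2:shouspan {preposition,determiner}; 3:drol {verb,determiner}; 4:shouspan {preposition,determiner}; 5:shek {verb,noun}; 6:zakpipo {adverb}; 7:zern {noun,preposition}; 8:paunseilm {preposition}; 9:grau {determiner}; 10:zakpipo {adverb}.
Position 3: verb is ruled out by rule 3; that leaves determiner.
Position 4: determiner is ruled out by rule 1; that leaves preposition.
Position 5: noun is ruled out by rule 4; that leaves verb.
Position 7: preposition is ruled out by rule 2; that leaves noun.
Position 2: determiner is ruled out by rule 1; that leaves preposition.
That leaves exactly one tagging: adverb preposition determiner preposition verb adverb noun preposition determiner adverb.
Rule-by-rule: rule 1 ✓; rule 2 ✓; rule 3 ✓; rule 4 ✓.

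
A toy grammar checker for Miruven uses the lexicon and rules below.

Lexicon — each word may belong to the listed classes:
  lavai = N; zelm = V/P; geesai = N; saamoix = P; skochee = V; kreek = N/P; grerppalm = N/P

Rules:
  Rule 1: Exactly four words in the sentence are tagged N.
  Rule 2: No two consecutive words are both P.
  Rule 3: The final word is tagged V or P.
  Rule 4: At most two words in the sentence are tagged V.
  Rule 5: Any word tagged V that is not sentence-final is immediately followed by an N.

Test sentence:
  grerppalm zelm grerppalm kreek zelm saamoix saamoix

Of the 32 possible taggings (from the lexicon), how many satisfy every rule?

Candidates per position — 1:grerppalm {N,P}; 2:zelm {V,P}; 3:grerppalm {N,P}; 4:kreek {N,P}; 5:zelm {V,P}; 6:saamoix {P}; 7:saamoix {P}.
There are 32 candidate sequences in total.
Rule 1 cannot be satisfied by any choice of tags from the lexicon.
So there is no consistent tagging.
Count = 0.

0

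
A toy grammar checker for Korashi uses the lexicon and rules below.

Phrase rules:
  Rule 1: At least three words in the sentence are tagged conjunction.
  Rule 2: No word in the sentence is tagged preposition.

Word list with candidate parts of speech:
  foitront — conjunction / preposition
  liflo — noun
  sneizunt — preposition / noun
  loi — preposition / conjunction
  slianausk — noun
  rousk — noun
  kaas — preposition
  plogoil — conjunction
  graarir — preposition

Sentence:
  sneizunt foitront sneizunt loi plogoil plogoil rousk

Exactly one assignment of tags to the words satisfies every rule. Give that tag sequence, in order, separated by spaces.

Candidates per position — 1:sneizunt {preposition,noun}; 2:foitront {conjunction,preposition}; 3:sneizunt {preposition,noun}; 4:loi {preposition,conjunction}; 5:plogoil {conjunction}; 6:plogoil {conjunction}; 7:rousk {noun}.
If word 1 were preposition, no tagging could satisfy rule 2; so word 1 is noun.
If word 2 were preposition, no tagging could satisfy rule 2; so word 2 is conjunction.
If word 3 were preposition, no tagging could satisfy rule 2; so word 3 is noun.
If word 4 were preposition, no tagging could satisfy rule 2; so word 4 is conjunction.
So the tagging must be: noun conjunction noun conjunction conjunction conjunction noun.
Verifying each rule — rule 1 ✓; rule 2 ✓.

noun conjunction noun conjunction conjunction conjunction noun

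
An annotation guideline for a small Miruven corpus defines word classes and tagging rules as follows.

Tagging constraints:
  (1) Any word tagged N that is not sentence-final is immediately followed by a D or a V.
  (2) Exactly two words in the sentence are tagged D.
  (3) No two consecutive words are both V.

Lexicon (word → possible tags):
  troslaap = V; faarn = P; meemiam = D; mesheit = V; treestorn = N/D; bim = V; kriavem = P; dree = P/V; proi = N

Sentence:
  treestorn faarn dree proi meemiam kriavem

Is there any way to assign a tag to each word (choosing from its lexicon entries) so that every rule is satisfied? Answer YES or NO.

Candidates per position — 1:treestorn {N,D}; 2:faarn {P}; 3:dree {P,V}; 4:proi {N}; 5:meemiam {D}; 6:kriavem {P}.
One satisfying assignment: D P V N D P.
Check: rule 1 holds; rule 2 holds; rule 3 holds.

YES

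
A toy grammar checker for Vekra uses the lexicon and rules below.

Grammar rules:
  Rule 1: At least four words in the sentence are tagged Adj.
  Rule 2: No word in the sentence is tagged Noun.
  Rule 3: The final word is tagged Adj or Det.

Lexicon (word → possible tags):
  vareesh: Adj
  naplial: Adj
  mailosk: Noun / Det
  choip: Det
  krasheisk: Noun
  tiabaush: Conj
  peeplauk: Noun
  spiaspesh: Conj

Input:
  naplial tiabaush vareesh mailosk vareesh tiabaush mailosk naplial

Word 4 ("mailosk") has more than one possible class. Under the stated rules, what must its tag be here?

Det

Candidates per position — 1:naplial {Adj}; 2:tiabaush {Conj}; 3:vareesh {Adj}; 4:mailosk {Noun,Det}; 5:vareesh {Adj}; 6:tiabaush {Conj}; 7:mailosk {Noun,Det}; 8:naplial {Adj}.
Word 4 cannot be Noun — rule 2 would then fail for every completion. It is Det.
Word 7 cannot be Noun — rule 2 would then fail for every completion. It is Det.
The unique satisfying tagging is: Adj Conj Adj Det Adj Conj Det Adj.
Rule-by-rule: rule 1 satisfied; rule 2 satisfied; rule 3 satisfied.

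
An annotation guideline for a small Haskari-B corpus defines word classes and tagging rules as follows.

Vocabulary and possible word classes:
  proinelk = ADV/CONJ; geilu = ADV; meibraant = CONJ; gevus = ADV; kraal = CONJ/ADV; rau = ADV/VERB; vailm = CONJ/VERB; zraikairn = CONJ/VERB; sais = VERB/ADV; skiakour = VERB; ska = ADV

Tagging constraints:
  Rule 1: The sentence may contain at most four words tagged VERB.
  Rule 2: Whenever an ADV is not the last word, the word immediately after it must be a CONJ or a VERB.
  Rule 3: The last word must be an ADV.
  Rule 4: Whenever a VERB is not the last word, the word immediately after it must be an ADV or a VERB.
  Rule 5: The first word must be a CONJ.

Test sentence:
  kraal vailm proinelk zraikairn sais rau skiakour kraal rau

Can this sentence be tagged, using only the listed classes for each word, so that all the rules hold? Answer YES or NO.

Candidates per position — 1:kraal {CONJ,ADV}; 2:vailm {CONJ,VERB}; 3:proinelk {ADV,CONJ}; 4:zraikairn {CONJ,VERB}; 5:sais {VERB,ADV}; 6:rau {ADV,VERB}; 7:skiakour {VERB}; 8:kraal {CONJ,ADV}; 9:rau {ADV,VERB}.
Every candidate sequence violates at least one rule; no consistent tagging exists.

NO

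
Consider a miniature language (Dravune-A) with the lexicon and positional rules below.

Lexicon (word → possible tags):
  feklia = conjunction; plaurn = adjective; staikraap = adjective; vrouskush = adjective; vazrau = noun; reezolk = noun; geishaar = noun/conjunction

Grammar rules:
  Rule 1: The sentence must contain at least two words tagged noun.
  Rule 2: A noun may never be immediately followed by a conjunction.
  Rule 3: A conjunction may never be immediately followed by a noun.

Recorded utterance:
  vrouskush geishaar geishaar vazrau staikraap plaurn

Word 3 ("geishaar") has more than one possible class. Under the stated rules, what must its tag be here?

noun

Candidates per position — 1:vrouskush {adjective}; 2:geishaar {noun,conjunction}; 3:geishaar {noun,conjunction}; 4:vazrau {noun}; 5:staikraap {adjective}; 6:plaurn {adjective}.
Position 2: tagging it conjunction would leave rule 3 unsatisfiable, so it must be noun.
Position 3: tagging it conjunction would leave rule 2 unsatisfiable, so it must be noun.
That leaves exactly one tagging: adjective noun noun noun adjective adjective.
Verifying each rule — rule 1 ✓; rule 2 ✓; rule 3 ✓.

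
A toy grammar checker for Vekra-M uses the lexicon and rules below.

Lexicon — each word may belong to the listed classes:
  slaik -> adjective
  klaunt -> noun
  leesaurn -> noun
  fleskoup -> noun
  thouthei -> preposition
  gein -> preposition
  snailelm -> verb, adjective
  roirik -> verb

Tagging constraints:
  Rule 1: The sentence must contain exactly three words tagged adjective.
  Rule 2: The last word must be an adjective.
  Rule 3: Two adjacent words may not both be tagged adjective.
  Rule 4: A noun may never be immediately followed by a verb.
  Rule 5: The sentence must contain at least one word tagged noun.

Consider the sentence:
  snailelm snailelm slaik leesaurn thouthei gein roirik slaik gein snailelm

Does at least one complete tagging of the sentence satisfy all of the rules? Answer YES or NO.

YES

Candidates per position — 1:snailelm {verb,adjective}; 2:snailelm {verb,adjective}; 3:slaik {adjective}; 4:leesaurn {noun}; 5:thouthei {preposition}; 6:gein {preposition}; 7:roirik {verb}; 8:slaik {adjective}; 9:gein {preposition}; 10:snailelm {verb,adjective}.
One satisfying assignment: verb verb adjective noun preposition preposition verb adjective preposition adjective.
Rule-by-rule: rule 1 satisfied; rule 2 satisfied; rule 3 satisfied; rule 4 satisfied; rule 5 satisfied.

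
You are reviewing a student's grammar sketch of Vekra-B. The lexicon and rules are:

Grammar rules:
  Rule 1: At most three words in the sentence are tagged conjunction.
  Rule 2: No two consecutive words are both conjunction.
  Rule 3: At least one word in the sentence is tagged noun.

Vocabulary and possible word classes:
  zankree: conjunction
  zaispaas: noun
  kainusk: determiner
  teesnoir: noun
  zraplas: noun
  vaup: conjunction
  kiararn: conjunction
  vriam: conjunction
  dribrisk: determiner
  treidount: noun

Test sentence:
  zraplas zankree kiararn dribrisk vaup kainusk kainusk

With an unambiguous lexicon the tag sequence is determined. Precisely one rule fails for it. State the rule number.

Fixed tagging: noun conjunction conjunction determiner conjunction determiner determiner.
Checking each rule: R1 pass, R2 fail, R3 pass.
Only rule 2 fails.

2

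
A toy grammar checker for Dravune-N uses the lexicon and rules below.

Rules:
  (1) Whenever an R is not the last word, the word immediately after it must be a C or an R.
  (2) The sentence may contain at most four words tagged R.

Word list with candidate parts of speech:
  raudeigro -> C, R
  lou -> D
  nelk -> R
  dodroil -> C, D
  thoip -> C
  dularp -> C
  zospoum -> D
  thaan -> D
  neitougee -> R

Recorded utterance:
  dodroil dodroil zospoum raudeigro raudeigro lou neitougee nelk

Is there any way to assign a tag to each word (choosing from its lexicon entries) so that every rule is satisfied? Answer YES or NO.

Candidates per position — 1:dodroil {C,D}; 2:dodroil {C,D}; 3:zospoum {D}; 4:raudeigro {C,R}; 5:raudeigro {C,R}; 6:lou {D}; 7:neitougee {R}; 8:nelk {R}.
One satisfying assignment: D C D R C D R R.
Check: rule 1 holds; rule 2 holds.

YES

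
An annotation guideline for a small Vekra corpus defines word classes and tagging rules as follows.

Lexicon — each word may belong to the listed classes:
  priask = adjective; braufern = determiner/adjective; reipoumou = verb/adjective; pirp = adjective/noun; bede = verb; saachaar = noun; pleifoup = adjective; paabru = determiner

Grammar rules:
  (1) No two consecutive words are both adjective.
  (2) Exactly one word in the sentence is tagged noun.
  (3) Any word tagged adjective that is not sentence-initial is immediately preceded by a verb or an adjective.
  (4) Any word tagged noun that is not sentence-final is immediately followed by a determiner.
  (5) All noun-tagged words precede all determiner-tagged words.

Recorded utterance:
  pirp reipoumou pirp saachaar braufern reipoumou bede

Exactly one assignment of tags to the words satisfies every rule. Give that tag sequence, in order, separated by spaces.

adjective verb adjective noun determiner verb verb

Candidates per position — 1:pirp {adjective,noun}; 2:reipoumou {verb,adjective}; 3:pirp {adjective,noun}; 4:saachaar {noun}; 5:braufern {determiner,adjective}; 6:reipoumou {verb,adjective}; 7:bede {verb}.
At position 1, choosing noun makes rule 2 impossible to satisfy; hence adjective.
At position 2, choosing adjective makes rule 1 impossible to satisfy; hence verb.
At position 3, choosing noun makes rule 2 impossible to satisfy; hence adjective.
At position 5, choosing adjective makes rule 3 impossible to satisfy; hence determiner.
At position 6, choosing adjective makes rule 3 impossible to satisfy; hence verb.
So the tagging must be: adjective verb adjective noun determiner verb verb.
Check: rule 1 holds; rule 2 holds; rule 3 holds; rule 4 holds; rule 5 holds.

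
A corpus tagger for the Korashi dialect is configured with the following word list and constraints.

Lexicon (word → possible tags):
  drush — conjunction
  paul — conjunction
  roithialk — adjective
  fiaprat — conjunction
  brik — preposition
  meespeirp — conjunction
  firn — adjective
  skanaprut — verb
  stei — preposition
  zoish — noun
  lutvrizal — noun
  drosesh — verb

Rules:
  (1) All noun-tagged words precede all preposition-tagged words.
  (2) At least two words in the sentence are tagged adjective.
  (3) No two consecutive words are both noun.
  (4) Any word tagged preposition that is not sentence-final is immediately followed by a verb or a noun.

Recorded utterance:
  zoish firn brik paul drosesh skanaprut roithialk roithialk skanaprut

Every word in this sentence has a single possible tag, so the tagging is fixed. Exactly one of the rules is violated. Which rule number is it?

4

Fixed tagging: noun adjective preposition conjunction verb verb adjective adjective verb.
Rule check: R1 ✓, R2 ✓, R3 ✓, R4 ✗.
Only rule 4 fails.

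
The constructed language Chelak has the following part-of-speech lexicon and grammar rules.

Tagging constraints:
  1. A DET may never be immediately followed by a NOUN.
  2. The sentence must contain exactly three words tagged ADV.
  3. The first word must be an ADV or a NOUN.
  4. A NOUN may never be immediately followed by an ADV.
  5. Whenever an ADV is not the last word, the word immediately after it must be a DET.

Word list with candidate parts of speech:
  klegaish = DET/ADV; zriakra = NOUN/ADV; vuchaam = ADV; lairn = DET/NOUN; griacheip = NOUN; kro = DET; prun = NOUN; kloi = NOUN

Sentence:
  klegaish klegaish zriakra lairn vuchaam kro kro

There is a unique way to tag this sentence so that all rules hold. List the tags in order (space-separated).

Candidates per position — 1:klegaish {DET,ADV}; 2:klegaish {DET,ADV}; 3:zriakra {NOUN,ADV}; 4:lairn {DET,NOUN}; 5:vuchaam {ADV}; 6:kro {DET}; 7:kro {DET}.
If word 1 were DET, no tagging could satisfy rule 3; so word 1 is ADV.
If word 2 were ADV, no tagging could satisfy rule 5; so word 2 is DET.
If word 3 were NOUN, no tagging could satisfy rule 1; so word 3 is ADV.
If word 4 were NOUN, no tagging could satisfy rule 4; so word 4 is DET.
That leaves exactly one tagging: ADV DET ADV DET ADV DET DET.
Verifying each rule — rule 1 ok; rule 2 ok; rule 3 ok; rule 4 ok; rule 5 ok.

ADV DET ADV DET ADV DET DET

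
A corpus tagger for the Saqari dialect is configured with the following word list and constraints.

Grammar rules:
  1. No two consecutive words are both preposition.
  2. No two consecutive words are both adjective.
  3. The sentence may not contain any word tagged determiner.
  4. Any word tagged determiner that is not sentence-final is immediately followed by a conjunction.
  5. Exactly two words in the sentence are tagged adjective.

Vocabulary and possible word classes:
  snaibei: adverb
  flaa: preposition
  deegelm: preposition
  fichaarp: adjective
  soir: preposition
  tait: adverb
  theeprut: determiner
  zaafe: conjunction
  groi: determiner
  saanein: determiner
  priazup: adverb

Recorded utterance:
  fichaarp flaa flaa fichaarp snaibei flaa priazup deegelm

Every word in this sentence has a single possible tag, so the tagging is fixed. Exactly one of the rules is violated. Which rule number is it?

1

Fixed tagging: adjective preposition preposition adjective adverb preposition adverb preposition.
Applying the rules: R1 ✗, R2 ✓, R3 ✓, R4 ✓, R5 ✓.
Only rule 1 fails.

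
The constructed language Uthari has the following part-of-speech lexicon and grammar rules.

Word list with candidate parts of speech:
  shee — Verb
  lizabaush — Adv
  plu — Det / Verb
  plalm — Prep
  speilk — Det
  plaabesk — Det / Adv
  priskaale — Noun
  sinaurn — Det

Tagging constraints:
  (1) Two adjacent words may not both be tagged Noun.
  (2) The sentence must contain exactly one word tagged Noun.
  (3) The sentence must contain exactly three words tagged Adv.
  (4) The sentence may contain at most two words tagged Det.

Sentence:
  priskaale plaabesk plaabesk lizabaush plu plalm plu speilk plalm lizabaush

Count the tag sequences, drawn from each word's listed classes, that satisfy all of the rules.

2

Candidates per position — 1:priskaale {Noun}; 2:plaabesk {Det,Adv}; 3:plaabesk {Det,Adv}; 4:lizabaush {Adv}; 5:plu {Det,Verb}; 6:plalm {Prep}; 7:plu {Det,Verb}; 8:speilk {Det}; 9:plalm {Prep}; 10:lizabaush {Adv}.
There are 16 candidate sequences in total.
The sequences that satisfy every rule: Noun Det Adv Adv Verb Prep Verb Det Prep Adv; Noun Adv Det Adv Verb Prep Verb Det Prep Adv.
Count = 2.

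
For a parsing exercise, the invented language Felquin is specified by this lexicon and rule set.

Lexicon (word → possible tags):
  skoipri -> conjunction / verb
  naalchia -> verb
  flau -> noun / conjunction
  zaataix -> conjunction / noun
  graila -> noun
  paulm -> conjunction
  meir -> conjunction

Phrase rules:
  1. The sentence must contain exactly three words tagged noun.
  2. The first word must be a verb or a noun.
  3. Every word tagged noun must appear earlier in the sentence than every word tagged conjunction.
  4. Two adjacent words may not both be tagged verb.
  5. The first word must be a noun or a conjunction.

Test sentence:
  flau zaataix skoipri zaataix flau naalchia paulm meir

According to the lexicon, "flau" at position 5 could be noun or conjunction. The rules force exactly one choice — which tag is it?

Candidates per position — 1:flau {noun,conjunction}; 2:zaataix {conjunction,noun}; 3:skoipri {conjunction,verb}; 4:zaataix {conjunction,noun}; 5:flau {noun,conjunction}; 6:naalchia {verb}; 7:paulm {conjunction}; 8:meir {conjunction}.
If word 1 were conjunction, no tagging could satisfy rule 2; so word 1 is noun.
Position 5: the remaining choice is settled jointly with positions 2, 3, 4 — only conjunction at position 5 is part of a tagging that satisfies every rule.
The only consistent sequence is: noun noun verb noun conjunction verb conjunction conjunction.
Check: rule 1 ok; rule 2 ok; rule 3 ok; rule 4 ok; rule 5 ok.

conjunction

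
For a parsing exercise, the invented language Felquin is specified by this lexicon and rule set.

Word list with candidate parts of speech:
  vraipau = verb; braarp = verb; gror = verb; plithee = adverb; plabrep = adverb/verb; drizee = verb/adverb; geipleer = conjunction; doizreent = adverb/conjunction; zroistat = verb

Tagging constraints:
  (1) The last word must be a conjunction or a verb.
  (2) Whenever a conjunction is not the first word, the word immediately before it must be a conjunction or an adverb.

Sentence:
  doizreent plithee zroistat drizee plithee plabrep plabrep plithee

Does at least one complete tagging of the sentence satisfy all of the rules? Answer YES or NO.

NO

Candidates per position — 1:doizreent {adverb,conjunction}; 2:plithee {adverb}; 3:zroistat {verb}; 4:drizee {verb,adverb}; 5:plithee {adverb}; 6:plabrep {adverb,verb}; 7:plabrep {adverb,verb}; 8:plithee {adverb}.
Rule 1 cannot be satisfied by any choice of tags from the lexicon.
So there is no consistent tagging.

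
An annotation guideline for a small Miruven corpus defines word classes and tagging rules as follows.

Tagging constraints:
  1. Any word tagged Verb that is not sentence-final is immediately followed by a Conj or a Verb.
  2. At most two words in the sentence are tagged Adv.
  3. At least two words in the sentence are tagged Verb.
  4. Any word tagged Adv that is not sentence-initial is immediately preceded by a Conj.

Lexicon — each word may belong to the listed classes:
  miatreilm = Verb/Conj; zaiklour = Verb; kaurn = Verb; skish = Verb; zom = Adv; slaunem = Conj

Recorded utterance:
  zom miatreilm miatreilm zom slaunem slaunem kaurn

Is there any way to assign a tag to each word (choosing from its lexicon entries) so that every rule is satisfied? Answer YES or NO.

Candidates per position — 1:zom {Adv}; 2:miatreilm {Verb,Conj}; 3:miatreilm {Verb,Conj}; 4:zom {Adv}; 5:slaunem {Conj}; 6:slaunem {Conj}; 7:kaurn {Verb}.
One satisfying assignment: Adv Verb Conj Adv Conj Conj Verb.
Verifying each rule — rule 1 ✓; rule 2 ✓; rule 3 ✓; rule 4 ✓.

YES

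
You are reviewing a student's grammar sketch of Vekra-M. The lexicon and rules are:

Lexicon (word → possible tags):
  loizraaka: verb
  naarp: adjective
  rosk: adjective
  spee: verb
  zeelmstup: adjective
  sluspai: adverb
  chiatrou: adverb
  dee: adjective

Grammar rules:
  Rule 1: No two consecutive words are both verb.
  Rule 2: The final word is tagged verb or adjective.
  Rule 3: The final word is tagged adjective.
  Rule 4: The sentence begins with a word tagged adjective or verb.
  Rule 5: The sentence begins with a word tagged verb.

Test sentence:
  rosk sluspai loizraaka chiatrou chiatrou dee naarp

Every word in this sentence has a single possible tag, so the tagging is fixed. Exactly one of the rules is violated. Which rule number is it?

5

Fixed tagging: adjective adverb verb adverb adverb adjective adjective.
Rule check: R1 ok, R2 ok, R3 ok, R4 ok, R5 fails.
Only rule 5 fails.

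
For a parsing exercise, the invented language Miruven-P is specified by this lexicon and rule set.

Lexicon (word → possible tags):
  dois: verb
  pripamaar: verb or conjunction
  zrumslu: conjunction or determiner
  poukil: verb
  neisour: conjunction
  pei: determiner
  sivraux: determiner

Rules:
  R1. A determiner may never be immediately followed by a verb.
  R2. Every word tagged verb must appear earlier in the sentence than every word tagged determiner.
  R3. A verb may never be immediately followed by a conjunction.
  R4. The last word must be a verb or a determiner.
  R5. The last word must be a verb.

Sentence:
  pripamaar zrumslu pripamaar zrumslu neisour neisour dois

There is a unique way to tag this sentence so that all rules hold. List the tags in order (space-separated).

conjunction conjunction conjunction conjunction conjunction conjunction verb

Candidates per position — 1:pripamaar {verb,conjunction}; 2:zrumslu {conjunction,determiner}; 3:pripamaar {verb,conjunction}; 4:zrumslu {conjunction,determiner}; 5:neisour {conjunction}; 6:neisour {conjunction}; 7:dois {verb}.
Word 2 cannot be determiner — rule 2 would then fail for every completion. It is conjunction.
Word 4 cannot be determiner — rule 2 would then fail for every completion. It is conjunction.
Word 1 cannot be verb — rule 3 would then fail for every completion. It is conjunction.
Word 3 cannot be verb — rule 3 would then fail for every completion. It is conjunction.
So the tagging must be: conjunction conjunction conjunction conjunction conjunction conjunction verb.
Checking: rule 1 satisfied; rule 2 satisfied; rule 3 satisfied; rule 4 satisfied; rule 5 satisfied.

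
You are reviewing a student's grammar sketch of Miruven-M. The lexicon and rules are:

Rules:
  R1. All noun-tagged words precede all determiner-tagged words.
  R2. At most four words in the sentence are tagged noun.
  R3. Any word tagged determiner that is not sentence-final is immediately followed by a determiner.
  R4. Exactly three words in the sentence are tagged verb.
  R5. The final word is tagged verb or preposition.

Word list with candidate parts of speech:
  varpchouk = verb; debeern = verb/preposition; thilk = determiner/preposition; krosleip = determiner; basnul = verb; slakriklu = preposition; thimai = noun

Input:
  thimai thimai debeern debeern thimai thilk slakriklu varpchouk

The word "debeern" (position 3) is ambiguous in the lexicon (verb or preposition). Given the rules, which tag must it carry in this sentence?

Candidates per position — 1:thimai {noun}; 2:thimai {noun}; 3:debeern {verb,preposition}; 4:debeern {verb,preposition}; 5:thimai {noun}; 6:thilk {determiner,preposition}; 7:slakriklu {preposition}; 8:varpchouk {verb}.
At position 3, choosing preposition makes rule 4 impossible to satisfy; hence verb.
At position 4, choosing preposition makes rule 4 impossible to satisfy; hence verb.
At position 6, choosing determiner makes rule 3 impossible to satisfy; hence preposition.
So the tagging must be: noun noun verb verb noun preposition preposition verb.
Verifying each rule — rule 1 ok; rule 2 ok; rule 3 ok; rule 4 ok; rule 5 ok.

verb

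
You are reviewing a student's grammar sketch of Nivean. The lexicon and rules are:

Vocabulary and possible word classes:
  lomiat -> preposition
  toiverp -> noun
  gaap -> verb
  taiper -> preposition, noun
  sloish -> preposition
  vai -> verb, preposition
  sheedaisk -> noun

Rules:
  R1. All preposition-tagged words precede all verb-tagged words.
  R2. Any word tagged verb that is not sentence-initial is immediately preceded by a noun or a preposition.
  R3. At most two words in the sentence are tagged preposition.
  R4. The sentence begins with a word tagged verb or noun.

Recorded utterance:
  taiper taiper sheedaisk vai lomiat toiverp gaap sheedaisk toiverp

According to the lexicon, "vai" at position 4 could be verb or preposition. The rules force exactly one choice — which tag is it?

preposition

Candidates per position — 1:taiper {preposition,noun}; 2:taiper {preposition,noun}; 3:sheedaisk {noun}; 4:vai {verb,preposition}; 5:lomiat {preposition}; 6:toiverp {noun}; 7:gaap {verb}; 8:sheedaisk {noun}; 9:toiverp {noun}.
Position 1: preposition is ruled out by rule 4; that leaves noun.
Position 4: verb is ruled out by rule 1; that leaves preposition.
Position 2: preposition is ruled out by rule 3; that leaves noun.
That leaves exactly one tagging: noun noun noun preposition preposition noun verb noun noun.
Rule-by-rule: rule 1 ok; rule 2 ok; rule 3 ok; rule 4 ok.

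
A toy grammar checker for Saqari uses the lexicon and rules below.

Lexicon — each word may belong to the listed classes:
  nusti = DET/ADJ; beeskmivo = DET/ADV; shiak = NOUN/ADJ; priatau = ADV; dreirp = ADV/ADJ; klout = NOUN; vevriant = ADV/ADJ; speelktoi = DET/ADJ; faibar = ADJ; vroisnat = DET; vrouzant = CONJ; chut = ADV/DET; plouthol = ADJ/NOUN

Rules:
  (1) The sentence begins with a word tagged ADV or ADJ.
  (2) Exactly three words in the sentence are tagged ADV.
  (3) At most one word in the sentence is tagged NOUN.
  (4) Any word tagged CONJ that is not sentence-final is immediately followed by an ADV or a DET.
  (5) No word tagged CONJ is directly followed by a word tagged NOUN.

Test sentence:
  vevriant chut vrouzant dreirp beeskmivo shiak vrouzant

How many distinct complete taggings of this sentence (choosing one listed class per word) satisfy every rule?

Candidates per position — 1:vevriant {ADV,ADJ}; 2:chut {ADV,DET}; 3:vrouzant {CONJ}; 4:dreirp {ADV,ADJ}; 5:beeskmivo {DET,ADV}; 6:shiak {NOUN,ADJ}; 7:vrouzant {CONJ}.
There are 32 candidate sequences in total.
Checking each against the rules leaves 6 sequences.
Count = 6.

6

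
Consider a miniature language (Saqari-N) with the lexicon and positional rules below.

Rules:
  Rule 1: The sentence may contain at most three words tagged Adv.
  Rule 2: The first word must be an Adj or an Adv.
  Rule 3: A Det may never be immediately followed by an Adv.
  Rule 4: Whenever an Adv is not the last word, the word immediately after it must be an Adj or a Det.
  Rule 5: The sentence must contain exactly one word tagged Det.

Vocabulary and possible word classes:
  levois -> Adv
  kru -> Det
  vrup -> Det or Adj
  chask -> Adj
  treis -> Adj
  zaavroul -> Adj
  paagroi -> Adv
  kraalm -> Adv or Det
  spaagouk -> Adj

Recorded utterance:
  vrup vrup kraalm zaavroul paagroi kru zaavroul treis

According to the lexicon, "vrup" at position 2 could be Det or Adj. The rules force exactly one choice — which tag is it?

Candidates per position — 1:vrup {Det,Adj}; 2:vrup {Det,Adj}; 3:kraalm {Adv,Det}; 4:zaavroul {Adj}; 5:paagroi {Adv}; 6:kru {Det}; 7:zaavroul {Adj}; 8:treis {Adj}.
Position 1: Det is ruled out by rule 2; that leaves Adj.
Position 2: Det is ruled out by rule 5; that leaves Adj.
Position 3: Det is ruled out by rule 5; that leaves Adv.
The unique satisfying tagging is: Adj Adj Adv Adj Adv Det Adj Adj.
Check: rule 1 satisfied; rule 2 satisfied; rule 3 satisfied; rule 4 satisfied; rule 5 satisfied.

Adj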